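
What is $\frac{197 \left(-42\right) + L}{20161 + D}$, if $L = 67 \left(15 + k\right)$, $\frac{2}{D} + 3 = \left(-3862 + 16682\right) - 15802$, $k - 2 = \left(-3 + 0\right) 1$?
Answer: $- \frac{21897960}{60180583} \approx -0.36387$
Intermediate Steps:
$k = -1$ ($k = 2 + \left(-3 + 0\right) 1 = 2 - 3 = -1$)
$D = - \frac{2}{2985}$ ($D = \frac{2}{-3 + \left(\left(-3862 + 16682\right) - 15802\right)} = \frac{2}{-3 + \left(12820 - 15802\right)} = \frac{2}{-3 - 2982} = \frac{2}{-2985} = 2 \left(- \frac{1}{2985}\right) = - \frac{2}{2985} \approx -0.00067002$)
$L = 938$ ($L = 67 \left(15 - 1\right) = 67 \cdot 14 = 938$)
$\frac{197 \left(-42\right) + L}{20161 + D} = \frac{197 \left(-42\right) + 938}{20161 - \frac{2}{2985}} = \frac{-8274 + 938}{\frac{60180583}{2985}} = \left(-7336\right) \frac{2985}{60180583} = - \frac{21897960}{60180583}$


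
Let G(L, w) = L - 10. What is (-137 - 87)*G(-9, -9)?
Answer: 4256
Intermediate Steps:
G(L, w) = -10 + L
(-137 - 87)*G(-9, -9) = (-137 - 87)*(-10 - 9) = -224*(-19) = 4256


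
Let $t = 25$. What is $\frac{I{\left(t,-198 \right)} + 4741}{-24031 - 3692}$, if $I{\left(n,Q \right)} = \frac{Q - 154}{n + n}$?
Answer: $- \frac{118349}{693075} \approx -0.17076$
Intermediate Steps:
$I{\left(n,Q \right)} = \frac{-154 + Q}{2 n}$
$\frac{I{\left(t,-198 \right)} + 4741}{-24031 - 3692} = \frac{\frac{-154 - 198}{2 \cdot 25} + 4741}{-24031 - 3692} = \frac{\frac{1}{2} \cdot \frac{1}{25} \left(-352\right) + 4741}{-27723} = \left(- \frac{176}{25} + 4741\right) \left(- \frac{1}{27723}\right) = \frac{118349}{25} \left(- \frac{1}{27723}\right) = - \frac{118349}{693075}$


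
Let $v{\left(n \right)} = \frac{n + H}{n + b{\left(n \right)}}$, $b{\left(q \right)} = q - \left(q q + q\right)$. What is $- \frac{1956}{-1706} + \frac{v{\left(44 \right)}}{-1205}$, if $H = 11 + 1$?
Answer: $\frac{557437712}{486180145} \approx 1.1466$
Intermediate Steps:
$b{\left(q \right)} = - q^{2}$ ($b{\left(q \right)} = q - \left(q^{2} + q\right) = q - \left(q + q^{2}\right) = - q^{2}$)
$H = 12$
$v{\left(n \right)} = \frac{12 + n}{n - n^{2}}$ ($v{\left(n \right)} = \frac{n + 12}{n - n^{2}} = \frac{12 + n}{n - n^{2}}$)
$- \frac{1956}{-1706} + \frac{v{\left(44 \right)}}{-1205} = - \frac{1956}{-1706} + \frac{\frac{1}{44} \frac{1}{-1 + 44} \left(-12 - 44\right)}{-1205} = \left(-1956\right) \left(- \frac{1}{1706}\right) + \frac{-12 - 44}{44 \cdot 43} \left(- \frac{1}{1205}\right) = \frac{978}{853} + \frac{1}{44} \cdot \frac{1}{43} \left(-56\right) \left(- \frac{1}{1205}\right) = \frac{978}{853} - - \frac{14}{569965} = \frac{978}{853} + \frac{14}{569965} = \frac{557437712}{486180145}$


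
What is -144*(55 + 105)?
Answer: -23040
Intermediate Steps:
-144*(55 + 105) = -144*160 = -23040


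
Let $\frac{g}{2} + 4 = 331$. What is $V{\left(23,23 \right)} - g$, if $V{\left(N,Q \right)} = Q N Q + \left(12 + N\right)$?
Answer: $11548$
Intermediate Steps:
$V{\left(N,Q \right)} = 12 + N + N Q^{2}$ ($V{\left(N,Q \right)} = N Q Q + \left(12 + N\right) = N Q^{2} + \left(12 + N\right) = 12 + N + N Q^{2}$)
$g = 654$ ($g = -8 + 2 \cdot 331 = -8 + 662 = 654$)
$V{\left(23,23 \right)} - g = \left(12 + 23 + 23 \cdot 23^{2}\right) - 654 = \left(12 + 23 + 23 \cdot 529\right) - 654 = \left(12 + 23 + 12167\right) - 654 = 12202 - 654 = 11548$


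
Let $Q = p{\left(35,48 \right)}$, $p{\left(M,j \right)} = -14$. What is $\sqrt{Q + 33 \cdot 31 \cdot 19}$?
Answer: $\sqrt{19423} \approx 139.37$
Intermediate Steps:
$Q = -14$
$\sqrt{Q + 33 \cdot 31 \cdot 19} = \sqrt{-14 + 33 \cdot 31 \cdot 19} = \sqrt{-14 + 1023 \cdot 19} = \sqrt{-14 + 19437} = \sqrt{19423}$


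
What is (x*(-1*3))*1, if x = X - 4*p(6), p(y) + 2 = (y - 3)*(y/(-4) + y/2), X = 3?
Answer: 21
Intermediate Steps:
p(y) = -2 + y*(-3 + y)/4 (p(y) = -2 + (y - 3)*(y/(-4) + y/2) = -2 + (-3 + y)*(y*(-¼) + y*(½)) = -2 + (-3 + y)*(-y/4 + y/2) = -2 + (-3 + y)*(y/4) = -2 + y*(-3 + y)/4)
x = -7 (x = 3 - 4*(-2 - ¾*6 + (¼)*6²) = 3 - 4*(-2 - 9/2 + (¼)*36) = 3 - 4*(-2 - 9/2 + 9) = 3 - 4*5/2 = 3 - 10 = -7)
(x*(-1*3))*1 = -(-7)*3*1 = -7*(-3)*1 = 21*1 = 21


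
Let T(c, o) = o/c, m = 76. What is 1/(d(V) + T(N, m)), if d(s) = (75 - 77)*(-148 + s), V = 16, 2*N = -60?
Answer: 15/3922 ≈ 0.0038246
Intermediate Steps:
N = -30 (N = (½)*(-60) = -30)
d(s) = 296 - 2*s (d(s) = -2*(-148 + s) = 296 - 2*s)
1/(d(V) + T(N, m)) = 1/((296 - 2*16) + 76/(-30)) = 1/((296 - 32) + 76*(-1/30)) = 1/(264 - 38/15) = 1/(3922/15) = 15/3922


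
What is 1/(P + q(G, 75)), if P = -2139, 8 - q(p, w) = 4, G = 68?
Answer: -1/2135 ≈ -0.00046838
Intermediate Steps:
q(p, w) = 4 (q(p, w) = 8 - 1*4 = 8 - 4 = 4)
1/(P + q(G, 75)) = 1/(-2139 + 4) = 1/(-2135) = -1/2135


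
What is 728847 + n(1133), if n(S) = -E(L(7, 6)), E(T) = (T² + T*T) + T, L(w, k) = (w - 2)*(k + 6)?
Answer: 721587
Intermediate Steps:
L(w, k) = (-2 + w)*(6 + k)
E(T) = T + 2*T² (E(T) = (T² + T²) + T = 2*T² + T = T + 2*T²)
n(S) = -7260 (n(S) = -(-12 - 2*6 + 6*7 + 6*7)*(1 + 2*(-12 - 2*6 + 6*7 + 6*7)) = -(-12 - 12 + 42 + 42)*(1 + 2*(-12 - 12 + 42 + 42)) = -60*(1 + 2*60) = -60*(1 + 120) = -60*121 = -1*7260 = -7260)
728847 + n(1133) = 728847 - 7260 = 721587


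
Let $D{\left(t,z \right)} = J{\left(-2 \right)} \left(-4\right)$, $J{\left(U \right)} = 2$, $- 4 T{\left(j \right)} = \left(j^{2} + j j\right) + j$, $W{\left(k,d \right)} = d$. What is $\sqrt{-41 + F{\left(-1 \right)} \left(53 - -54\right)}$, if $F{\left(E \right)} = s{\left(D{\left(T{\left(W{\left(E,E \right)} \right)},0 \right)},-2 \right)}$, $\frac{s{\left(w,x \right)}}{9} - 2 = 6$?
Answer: $\sqrt{7663} \approx 87.539$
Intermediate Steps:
$T{\left(j \right)} = - \frac{j^{2}}{2} - \frac{j}{4}$ ($T{\left(j \right)} = - \frac{\left(j^{2} + j j\right) + j}{4} = - \frac{\left(j^{2} + j^{2}\right) + j}{4} = - \frac{2 j^{2} + j}{4} = - \frac{j + 2 j^{2}}{4} = - \frac{j^{2}}{2} - \frac{j}{4}$)
$D{\left(t,z \right)} = -8$ ($D{\left(t,z \right)} = 2 \left(-4\right) = -8$)
$s{\left(w,x \right)} = 72$ ($s{\left(w,x \right)} = 18 + 9 \cdot 6 = 18 + 54 = 72$)
$F{\left(E \right)} = 72$
$\sqrt{-41 + F{\left(-1 \right)} \left(53 - -54\right)} = \sqrt{-41 + 72 \left(53 - -54\right)} = \sqrt{-41 + 72 \left(53 + 54\right)} = \sqrt{-41 + 72 \cdot 107} = \sqrt{-41 + 7704} = \sqrt{7663}$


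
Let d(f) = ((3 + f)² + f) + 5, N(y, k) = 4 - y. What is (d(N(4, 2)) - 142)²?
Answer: 16384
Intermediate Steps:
d(f) = 5 + f + (3 + f)² (d(f) = (f + (3 + f)²) + 5 = 5 + f + (3 + f)²)
(d(N(4, 2)) - 142)² = ((5 + (4 - 1*4) + (3 + (4 - 1*4))²) - 142)² = ((5 + (4 - 4) + (3 + (4 - 4))²) - 142)² = ((5 + 0 + (3 + 0)²) - 142)² = ((5 + 0 + 3²) - 142)² = ((5 + 0 + 9) - 142)² = (14 - 142)² = (-128)² = 16384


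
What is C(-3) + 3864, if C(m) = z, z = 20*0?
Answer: 3864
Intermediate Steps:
z = 0
C(m) = 0
C(-3) + 3864 = 0 + 3864 = 3864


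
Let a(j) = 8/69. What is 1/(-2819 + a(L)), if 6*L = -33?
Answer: -69/194503 ≈ -0.00035475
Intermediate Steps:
L = -11/2 (L = (⅙)*(-33) = -11/2 ≈ -5.5000)
a(j) = 8/69 (a(j) = 8*(1/69) = 8/69)
1/(-2819 + a(L)) = 1/(-2819 + 8/69) = 1/(-194503/69) = -69/194503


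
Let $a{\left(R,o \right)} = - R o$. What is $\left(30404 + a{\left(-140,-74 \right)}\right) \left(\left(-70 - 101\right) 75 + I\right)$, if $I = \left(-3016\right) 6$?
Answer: $-619780524$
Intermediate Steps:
$I = -18096$
$a{\left(R,o \right)} = - R o$
$\left(30404 + a{\left(-140,-74 \right)}\right) \left(\left(-70 - 101\right) 75 + I\right) = \left(30404 - \left(-140\right) \left(-74\right)\right) \left(\left(-70 - 101\right) 75 - 18096\right) = \left(30404 - 10360\right) \left(\left(-171\right) 75 - 18096\right) = 20044 \left(-12825 - 18096\right) = 20044 \left(-30921\right) = -619780524$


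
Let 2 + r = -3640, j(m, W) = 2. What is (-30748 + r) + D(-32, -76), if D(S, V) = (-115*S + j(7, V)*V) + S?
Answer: -30894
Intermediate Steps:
r = -3642 (r = -2 - 3640 = -3642)
D(S, V) = -114*S + 2*V (D(S, V) = (-115*S + 2*V) + S = -114*S + 2*V)
(-30748 + r) + D(-32, -76) = (-30748 - 3642) + (-114*(-32) + 2*(-76)) = -34390 + (3648 - 152) = -34390 + 3496 = -30894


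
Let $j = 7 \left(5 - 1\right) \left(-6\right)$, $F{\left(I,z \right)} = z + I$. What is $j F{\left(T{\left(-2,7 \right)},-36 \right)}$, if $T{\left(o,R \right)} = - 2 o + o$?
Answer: $5712$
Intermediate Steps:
$T{\left(o,R \right)} = - o$
$F{\left(I,z \right)} = I + z$
$j = -168$ ($j = 7 \left(5 - 1\right) \left(-6\right) = 7 \cdot 4 \left(-6\right) = 28 \left(-6\right) = -168$)
$j F{\left(T{\left(-2,7 \right)},-36 \right)} = - 168 \left(\left(-1\right) \left(-2\right) - 36\right) = - 168 \left(2 - 36\right) = \left(-168\right) \left(-34\right) = 5712$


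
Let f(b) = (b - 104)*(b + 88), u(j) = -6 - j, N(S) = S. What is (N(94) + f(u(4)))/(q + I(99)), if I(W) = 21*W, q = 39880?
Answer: -8798/41959 ≈ -0.20968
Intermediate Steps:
f(b) = (-104 + b)*(88 + b)
(N(94) + f(u(4)))/(q + I(99)) = (94 + (-9152 + (-6 - 1*4)² - 16*(-6 - 1*4)))/(39880 + 21*99) = (94 + (-9152 + (-6 - 4)² - 16*(-6 - 4)))/(39880 + 2079) = (94 + (-9152 + (-10)² - 16*(-10)))/41959 = (94 + (-9152 + 100 + 160))*(1/41959) = (94 - 8892)*(1/41959) = -8798*1/41959 = -8798/41959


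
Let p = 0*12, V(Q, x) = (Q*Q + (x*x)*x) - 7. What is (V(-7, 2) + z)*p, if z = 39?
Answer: 0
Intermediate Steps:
V(Q, x) = -7 + Q**2 + x**3 (V(Q, x) = (Q**2 + x**2*x) - 7 = (Q**2 + x**3) - 7 = -7 + Q**2 + x**3)
p = 0
(V(-7, 2) + z)*p = ((-7 + (-7)**2 + 2**3) + 39)*0 = ((-7 + 49 + 8) + 39)*0 = (50 + 39)*0 = 89*0 = 0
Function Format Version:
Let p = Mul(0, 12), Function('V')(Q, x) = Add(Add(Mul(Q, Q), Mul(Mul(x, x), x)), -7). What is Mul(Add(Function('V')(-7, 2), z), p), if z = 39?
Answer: 0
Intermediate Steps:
Function('V')(Q, x) = Add(-7, Pow(Q, 2), Pow(x, 3)) (Function('V')(Q, x) = Add(Add(Pow(Q, 2), Mul(Pow(x, 2), x)), -7) = Add(Add(Pow(Q, 2), Pow(x, 3)), -7) = Add(-7, Pow(Q, 2), Pow(x, 3)))
p = 0
Mul(Add(Function('V')(-7, 2), z), p) = Mul(Add(Add(-7, Pow(-7, 2), Pow(2, 3)), 39), 0) = Mul(Add(Add(-7, 49, 8), 39), 0) = Mul(Add(50, 39), 0) = Mul(89, 0) = 0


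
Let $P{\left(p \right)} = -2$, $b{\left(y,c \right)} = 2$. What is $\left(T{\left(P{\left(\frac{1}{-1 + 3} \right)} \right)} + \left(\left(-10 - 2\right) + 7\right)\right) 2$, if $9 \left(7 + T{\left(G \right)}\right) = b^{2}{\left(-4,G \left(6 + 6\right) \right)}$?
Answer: $- \frac{208}{9} \approx -23.111$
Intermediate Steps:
$T{\left(G \right)} = - \frac{59}{9}$ ($T{\left(G \right)} = -7 + \frac{2^{2}}{9} = -7 + \frac{1}{9} \cdot 4 = -7 + \frac{4}{9} = - \frac{59}{9}$)
$\left(T{\left(P{\left(\frac{1}{-1 + 3} \right)} \right)} + \left(\left(-10 - 2\right) + 7\right)\right) 2 = \left(- \frac{59}{9} + \left(\left(-10 - 2\right) + 7\right)\right) 2 = \left(- \frac{59}{9} + \left(-12 + 7\right)\right) 2 = \left(- \frac{59}{9} - 5\right) 2 = \left(- \frac{104}{9}\right) 2 = - \frac{208}{9}$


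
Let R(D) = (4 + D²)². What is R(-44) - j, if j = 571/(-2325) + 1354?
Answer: 8747222521/2325 ≈ 3.7622e+6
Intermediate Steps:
j = 3147479/2325 (j = 571*(-1/2325) + 1354 = -571/2325 + 1354 = 3147479/2325 ≈ 1353.8)
R(-44) - j = (4 + (-44)²)² - 1*3147479/2325 = (4 + 1936)² - 3147479/2325 = 1940² - 3147479/2325 = 3763600 - 3147479/2325 = 8747222521/2325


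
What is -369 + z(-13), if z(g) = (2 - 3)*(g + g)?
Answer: -343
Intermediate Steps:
z(g) = -2*g
-369 + z(-13) = -369 - 2*(-13) = -369 + 26 = -343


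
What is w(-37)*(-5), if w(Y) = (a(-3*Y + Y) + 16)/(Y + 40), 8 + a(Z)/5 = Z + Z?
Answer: -3580/3 ≈ -1193.3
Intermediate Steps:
a(Z) = -40 + 10*Z (a(Z) = -40 + 5*(Z + Z) = -40 + 5*(2*Z) = -40 + 10*Z)
w(Y) = (-24 - 20*Y)/(40 + Y) (w(Y) = ((-40 + 10*(-3*Y + Y)) + 16)/(Y + 40) = ((-40 + 10*(-2*Y)) + 16)/(40 + Y) = ((-40 - 20*Y) + 16)/(40 + Y) = (-24 - 20*Y)/(40 + Y))
w(-37)*(-5) = (4*(-6 - 5*(-37))/(40 - 37))*(-5) = (4*(-6 + 185)/3)*(-5) = (4*(⅓)*179)*(-5) = (716/3)*(-5) = -3580/3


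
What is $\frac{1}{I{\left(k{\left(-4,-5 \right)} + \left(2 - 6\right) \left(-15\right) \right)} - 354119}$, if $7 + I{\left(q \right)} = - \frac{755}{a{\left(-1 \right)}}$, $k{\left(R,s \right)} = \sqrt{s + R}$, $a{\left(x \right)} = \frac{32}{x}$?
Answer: $- \frac{32}{11331277} \approx -2.824 \cdot 10^{-6}$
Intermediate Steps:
$k{\left(R,s \right)} = \sqrt{R + s}$
$I{\left(q \right)} = \frac{531}{32}$ ($I{\left(q \right)} = -7 - \frac{755}{32 \frac{1}{-1}} = -7 - \frac{755}{32 \left(-1\right)} = -7 - \frac{755}{-32} = -7 - - \frac{755}{32} = -7 + \frac{755}{32} = \frac{531}{32}$)
$\frac{1}{I{\left(k{\left(-4,-5 \right)} + \left(2 - 6\right) \left(-15\right) \right)} - 354119} = \frac{1}{\frac{531}{32} - 354119} = \frac{1}{- \frac{11331277}{32}} = - \frac{32}{11331277}$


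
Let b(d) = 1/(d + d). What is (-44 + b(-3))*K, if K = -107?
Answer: 28355/6 ≈ 4725.8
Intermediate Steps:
b(d) = 1/(2*d)
(-44 + b(-3))*K = (-44 + (1/2)/(-3))*(-107) = (-44 + (1/2)*(-1/3))*(-107) = (-44 - 1/6)*(-107) = -265/6*(-107) = 28355/6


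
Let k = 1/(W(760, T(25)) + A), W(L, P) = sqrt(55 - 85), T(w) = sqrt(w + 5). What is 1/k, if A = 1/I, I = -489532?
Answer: -1/489532 + I*sqrt(30) ≈ -2.0428e-6 + 5.4772*I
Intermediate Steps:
T(w) = sqrt(5 + w)
W(L, P) = I*sqrt(30) (W(L, P) = sqrt(-30) = I*sqrt(30))
A = -1/489532 (A = 1/(-489532) = -1/489532 ≈ -2.0428e-6)
k = 1/(-1/489532 + I*sqrt(30)) (k = 1/(I*sqrt(30) - 1/489532) = 1/(-1/489532 + I*sqrt(30)) ≈ -0.e-7 - 0.18257*I)
1/k = 1/(-489532/7189247370721 - 239641579024*I*sqrt(30)/7189247370721)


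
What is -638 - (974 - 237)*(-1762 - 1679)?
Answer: 2535379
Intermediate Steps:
-638 - (974 - 237)*(-1762 - 1679) = -638 - 737*(-3441) = -638 - 1*(-2536017) = -638 + 2536017 = 2535379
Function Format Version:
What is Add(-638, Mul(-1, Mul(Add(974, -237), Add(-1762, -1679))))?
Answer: 2535379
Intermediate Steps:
Add(-638, Mul(-1, Mul(Add(974, -237), Add(-1762, -1679)))) = Add(-638, Mul(-1, Mul(737, -3441))) = Add(-638, Mul(-1, -2536017)) = Add(-638, 2536017) = 2535379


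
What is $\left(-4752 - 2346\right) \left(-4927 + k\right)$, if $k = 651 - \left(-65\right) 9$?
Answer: $26198718$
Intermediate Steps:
$k = 1236$ ($k = 651 - -585 = 651 + 585 = 1236$)
$\left(-4752 - 2346\right) \left(-4927 + k\right) = \left(-4752 - 2346\right) \left(-4927 + 1236\right) = \left(-7098\right) \left(-3691\right) = 26198718$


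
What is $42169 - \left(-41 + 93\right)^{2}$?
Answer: $39465$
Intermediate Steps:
$42169 - \left(-41 + 93\right)^{2} = 42169 - 52^{2} = 42169 - 2704 = 39465$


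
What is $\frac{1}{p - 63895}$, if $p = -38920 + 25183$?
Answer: $- \frac{1}{77632} \approx -1.2881 \cdot 10^{-5}$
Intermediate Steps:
$p = -13737$
$\frac{1}{p - 63895} = \frac{1}{-13737 - 63895} = \frac{1}{-77632} = - \frac{1}{77632}$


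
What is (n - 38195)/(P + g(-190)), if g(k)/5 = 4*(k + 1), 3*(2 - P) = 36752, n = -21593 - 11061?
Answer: 212547/48086 ≈ 4.4201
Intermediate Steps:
n = -32654
P = -36746/3 (P = 2 - ⅓*36752 = 2 - 36752/3 = -36746/3 ≈ -12249.)
g(k) = 20 + 20*k (g(k) = 5*(4*(k + 1)) = 5*(4*(1 + k)) = 5*(4 + 4*k) = 20 + 20*k)
(n - 38195)/(P + g(-190)) = (-32654 - 38195)/(-36746/3 + (20 + 20*(-190))) = -70849/(-36746/3 + (20 - 3800)) = -70849/(-36746/3 - 3780) = -70849/(-48086/3) = -70849*(-3/48086) = 212547/48086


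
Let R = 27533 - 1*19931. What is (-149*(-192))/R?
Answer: 4768/1267 ≈ 3.7632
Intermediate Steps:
R = 7602 (R = 27533 - 19931 = 7602)
(-149*(-192))/R = -149*(-192)/7602 = 28608*(1/7602) = 4768/1267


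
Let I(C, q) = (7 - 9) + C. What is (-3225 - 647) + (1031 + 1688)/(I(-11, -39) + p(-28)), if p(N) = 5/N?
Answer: -1504900/369 ≈ -4078.3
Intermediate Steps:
I(C, q) = -2 + C
(-3225 - 647) + (1031 + 1688)/(I(-11, -39) + p(-28)) = (-3225 - 647) + (1031 + 1688)/((-2 - 11) + 5/(-28)) = -3872 + 2719/(-13 + 5*(-1/28)) = -3872 + 2719/(-13 - 5/28) = -3872 + 2719/(-369/28) = -3872 + 2719*(-28/369) = -3872 - 76132/369 = -1504900/369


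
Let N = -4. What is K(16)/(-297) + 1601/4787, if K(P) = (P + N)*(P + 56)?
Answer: -135573/52657 ≈ -2.5746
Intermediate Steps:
K(P) = (-4 + P)*(56 + P) (K(P) = (P - 4)*(P + 56) = (-4 + P)*(56 + P))
K(16)/(-297) + 1601/4787 = (-224 + 16**2 + 52*16)/(-297) + 1601/4787 = (-224 + 256 + 832)*(-1/297) + 1601*(1/4787) = 864*(-1/297) + 1601/4787 = -32/11 + 1601/4787 = -135573/52657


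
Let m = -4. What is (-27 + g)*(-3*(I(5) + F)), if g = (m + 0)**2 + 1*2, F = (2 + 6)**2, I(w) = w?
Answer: 1863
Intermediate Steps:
F = 64 (F = 8**2 = 64)
g = 18 (g = (-4 + 0)**2 + 1*2 = (-4)**2 + 2 = 16 + 2 = 18)
(-27 + g)*(-3*(I(5) + F)) = (-27 + 18)*(-3*(5 + 64)) = -(-27)*69 = -9*(-207) = 1863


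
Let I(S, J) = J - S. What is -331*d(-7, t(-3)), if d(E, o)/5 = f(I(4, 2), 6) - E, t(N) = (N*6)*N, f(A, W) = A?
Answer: -8275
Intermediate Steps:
t(N) = 6*N² (t(N) = (6*N)*N = 6*N²)
d(E, o) = -10 - 5*E (d(E, o) = 5*((2 - 1*4) - E) = 5*((2 - 4) - E) = 5*(-2 - E) = -10 - 5*E)
-331*d(-7, t(-3)) = -331*(-10 - 5*(-7)) = -331*(-10 + 35) = -331*25 = -8275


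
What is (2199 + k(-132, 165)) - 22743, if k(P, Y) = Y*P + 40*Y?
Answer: -35724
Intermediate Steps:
k(P, Y) = 40*Y + P*Y (k(P, Y) = P*Y + 40*Y = 40*Y + P*Y)
(2199 + k(-132, 165)) - 22743 = (2199 + 165*(40 - 132)) - 22743 = (2199 + 165*(-92)) - 22743 = (2199 - 15180) - 22743 = -12981 - 22743 = -35724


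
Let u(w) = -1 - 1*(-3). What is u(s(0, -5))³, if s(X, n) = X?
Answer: 8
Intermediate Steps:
u(w) = 2 (u(w) = -1 + 3 = 2)
u(s(0, -5))³ = 2³ = 8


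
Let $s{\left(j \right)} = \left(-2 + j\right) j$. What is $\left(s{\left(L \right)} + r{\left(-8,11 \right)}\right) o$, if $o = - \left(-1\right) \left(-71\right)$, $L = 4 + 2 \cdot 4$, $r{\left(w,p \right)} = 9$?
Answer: $-9159$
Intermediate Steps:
$L = 12$ ($L = 4 + 8 = 12$)
$o = -71$ ($o = \left(-1\right) 71 = -71$)
$s{\left(j \right)} = j \left(-2 + j\right)$
$\left(s{\left(L \right)} + r{\left(-8,11 \right)}\right) o = \left(12 \left(-2 + 12\right) + 9\right) \left(-71\right) = \left(12 \cdot 10 + 9\right) \left(-71\right) = \left(120 + 9\right) \left(-71\right) = 129 \left(-71\right) = -9159$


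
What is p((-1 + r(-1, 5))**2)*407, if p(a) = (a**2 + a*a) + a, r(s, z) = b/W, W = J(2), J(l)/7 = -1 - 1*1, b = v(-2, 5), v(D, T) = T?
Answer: 67439493/19208 ≈ 3511.0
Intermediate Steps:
b = 5
J(l) = -14 (J(l) = 7*(-1 - 1*1) = 7*(-1 - 1) = 7*(-2) = -14)
W = -14
r(s, z) = -5/14 (r(s, z) = 5/(-14) = 5*(-1/14) = -5/14)
p(a) = a + 2*a**2 (p(a) = (a**2 + a**2) + a = 2*a**2 + a = a + 2*a**2)
p((-1 + r(-1, 5))**2)*407 = ((-1 - 5/14)**2*(1 + 2*(-1 - 5/14)**2))*407 = ((-19/14)**2*(1 + 2*(-19/14)**2))*407 = (361*(1 + 2*(361/196))/196)*407 = (361*(1 + 361/98)/196)*407 = ((361/196)*(459/98))*407 = (165699/19208)*407 = 67439493/19208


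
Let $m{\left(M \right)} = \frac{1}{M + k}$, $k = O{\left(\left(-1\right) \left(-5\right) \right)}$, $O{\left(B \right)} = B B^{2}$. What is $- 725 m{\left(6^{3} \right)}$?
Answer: $- \frac{725}{341} \approx -2.1261$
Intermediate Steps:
$O{\left(B \right)} = B^{3}$
$k = 125$ ($k = \left(\left(-1\right) \left(-5\right)\right)^{3} = 5^{3} = 125$)
$m{\left(M \right)} = \frac{1}{125 + M}$ ($m{\left(M \right)} = \frac{1}{M + 125} = \frac{1}{125 + M}$)
$- 725 m{\left(6^{3} \right)} = - \frac{725}{125 + 6^{3}} = - \frac{725}{125 + 216} = - \frac{725}{341}$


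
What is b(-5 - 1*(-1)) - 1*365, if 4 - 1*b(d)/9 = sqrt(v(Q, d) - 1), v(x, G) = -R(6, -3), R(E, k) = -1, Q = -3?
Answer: -329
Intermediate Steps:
v(x, G) = 1 (v(x, G) = -1*(-1) = 1)
b(d) = 36 (b(d) = 36 - 9*sqrt(1 - 1) = 36 - 9*sqrt(0) = 36 - 9*0 = 36 + 0 = 36)
b(-5 - 1*(-1)) - 1*365 = 36 - 1*365 = 36 - 365 = -329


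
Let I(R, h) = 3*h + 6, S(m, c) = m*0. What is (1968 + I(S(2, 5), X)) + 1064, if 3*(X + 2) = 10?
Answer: 3042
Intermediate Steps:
X = 4/3 (X = -2 + (⅓)*10 = -2 + 10/3 = 4/3 ≈ 1.3333)
S(m, c) = 0
I(R, h) = 6 + 3*h
(1968 + I(S(2, 5), X)) + 1064 = (1968 + (6 + 3*(4/3))) + 1064 = (1968 + (6 + 4)) + 1064 = (1968 + 10) + 1064 = 1978 + 1064 = 3042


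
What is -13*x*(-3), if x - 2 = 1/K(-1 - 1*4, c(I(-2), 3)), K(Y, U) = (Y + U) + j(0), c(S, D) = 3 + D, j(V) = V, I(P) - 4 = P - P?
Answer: 117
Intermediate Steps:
I(P) = 4 (I(P) = 4 + (P - P) = 4 + 0 = 4)
K(Y, U) = U + Y (K(Y, U) = (Y + U) + 0 = (U + Y) + 0 = U + Y)
x = 3 (x = 2 + 1/((3 + 3) + (-1 - 1*4)) = 2 + 1/(6 + (-1 - 4)) = 2 + 1/(6 - 5) = 2 + 1/1 = 2 + 1 = 3)
-13*x*(-3) = -13*3*(-3) = -39*(-3) = 117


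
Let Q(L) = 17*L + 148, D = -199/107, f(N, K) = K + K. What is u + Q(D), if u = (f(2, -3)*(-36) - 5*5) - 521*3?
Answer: -134351/107 ≈ -1255.6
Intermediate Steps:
f(N, K) = 2*K
D = -199/107 (D = -199*1/107 = -199/107 ≈ -1.8598)
Q(L) = 148 + 17*L
u = -1372 (u = ((2*(-3))*(-36) - 5*5) - 521*3 = (-6*(-36) - 25) - 1*1563 = (216 - 25) - 1563 = 191 - 1563 = -1372)
u + Q(D) = -1372 + (148 + 17*(-199/107)) = -1372 + (148 - 3383/107) = -1372 + 12453/107 = -134351/107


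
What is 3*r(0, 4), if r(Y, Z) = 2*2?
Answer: 12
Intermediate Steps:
r(Y, Z) = 4
3*r(0, 4) = 3*4 = 12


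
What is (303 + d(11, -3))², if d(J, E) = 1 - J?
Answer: 85849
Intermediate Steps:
(303 + d(11, -3))² = (303 + (1 - 1*11))² = (303 + (1 - 11))² = (303 - 10)² = 293² = 85849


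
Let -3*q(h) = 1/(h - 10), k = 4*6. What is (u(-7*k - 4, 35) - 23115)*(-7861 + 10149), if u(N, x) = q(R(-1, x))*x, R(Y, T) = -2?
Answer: -475964060/9 ≈ -5.2885e+7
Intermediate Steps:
k = 24
q(h) = -1/(3*(-10 + h)) (q(h) = -1/(3*(h - 10)) = -1/(3*(-10 + h)))
u(N, x) = x/36 (u(N, x) = (-1/(-30 + 3*(-2)))*x = (-1/(-30 - 6))*x = (-1/(-36))*x = (-1*(-1/36))*x = x/36)
(u(-7*k - 4, 35) - 23115)*(-7861 + 10149) = ((1/36)*35 - 23115)*(-7861 + 10149) = (35/36 - 23115)*2288 = -832105/36*2288 = -475964060/9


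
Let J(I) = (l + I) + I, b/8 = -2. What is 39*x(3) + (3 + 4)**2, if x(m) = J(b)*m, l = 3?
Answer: -3344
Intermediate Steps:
b = -16 (b = 8*(-2) = -16)
J(I) = 3 + 2*I (J(I) = (3 + I) + I = 3 + 2*I)
x(m) = -29*m (x(m) = (3 + 2*(-16))*m = (3 - 32)*m = -29*m)
39*x(3) + (3 + 4)**2 = 39*(-29*3) + (3 + 4)**2 = 39*(-87) + 7**2 = -3393 + 49 = -3344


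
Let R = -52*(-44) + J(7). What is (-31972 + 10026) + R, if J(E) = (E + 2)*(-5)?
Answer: -19703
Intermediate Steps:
J(E) = -10 - 5*E (J(E) = (2 + E)*(-5) = -10 - 5*E)
R = 2243 (R = -52*(-44) + (-10 - 5*7) = 2288 + (-10 - 35) = 2288 - 45 = 2243)
(-31972 + 10026) + R = (-31972 + 10026) + 2243 = -21946 + 2243 = -19703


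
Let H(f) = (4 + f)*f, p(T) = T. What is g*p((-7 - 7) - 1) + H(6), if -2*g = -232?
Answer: -1680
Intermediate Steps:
H(f) = f*(4 + f)
g = 116 (g = -½*(-232) = 116)
g*p((-7 - 7) - 1) + H(6) = 116*((-7 - 7) - 1) + 6*(4 + 6) = 116*(-14 - 1) + 6*10 = 116*(-15) + 60 = -1740 + 60 = -1680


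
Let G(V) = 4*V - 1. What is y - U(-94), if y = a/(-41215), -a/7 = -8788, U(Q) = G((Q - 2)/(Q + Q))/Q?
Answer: -269758153/182087870 ≈ -1.4815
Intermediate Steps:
G(V) = -1 + 4*V
U(Q) = (-1 + 2*(-2 + Q)/Q)/Q (U(Q) = (-1 + 4*((Q - 2)/(Q + Q)))/Q = (-1 + 4*((-2 + Q)/((2*Q))))/Q = (-1 + 4*((-2 + Q)*(1/(2*Q))))/Q = (-1 + 4*((-2 + Q)/(2*Q)))/Q = (-1 + 2*(-2 + Q)/Q)/Q)
a = 61516 (a = -7*(-8788) = 61516)
y = -61516/41215 (y = 61516/(-41215) = 61516*(-1/41215) = -61516/41215 ≈ -1.4926)
y - U(-94) = -61516/41215 - (-4 - 94)/(-94)² = -61516/41215 - (-98)/8836 = -61516/41215 - 1*(-49/4418) = -61516/41215 + 49/4418 = -269758153/182087870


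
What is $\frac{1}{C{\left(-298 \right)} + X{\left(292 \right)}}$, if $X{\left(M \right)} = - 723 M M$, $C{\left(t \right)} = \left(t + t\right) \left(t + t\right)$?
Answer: $- \frac{1}{61290656} \approx -1.6316 \cdot 10^{-8}$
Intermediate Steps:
$C{\left(t \right)} = 4 t^{2}$ ($C{\left(t \right)} = 2 t 2 t = 4 t^{2}$)
$X{\left(M \right)} = - 723 M^{2}$
$\frac{1}{C{\left(-298 \right)} + X{\left(292 \right)}} = \frac{1}{4 \left(-298\right)^{2} - 723 \cdot 292^{2}} = \frac{1}{4 \cdot 88804 - 61645872} = \frac{1}{355216 - 61645872} = \frac{1}{-61290656} = - \frac{1}{61290656}$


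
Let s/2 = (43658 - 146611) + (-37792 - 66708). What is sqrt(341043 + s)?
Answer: 3*I*sqrt(8207) ≈ 271.78*I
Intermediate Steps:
s = -414906 (s = 2*((43658 - 146611) + (-37792 - 66708)) = 2*(-102953 - 104500) = 2*(-207453) = -414906)
sqrt(341043 + s) = sqrt(341043 - 414906) = sqrt(-73863) = 3*I*sqrt(8207)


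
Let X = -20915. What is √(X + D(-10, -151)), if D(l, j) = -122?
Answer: I*√21037 ≈ 145.04*I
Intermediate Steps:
√(X + D(-10, -151)) = √(-20915 - 122) = √(-21037) = I*√21037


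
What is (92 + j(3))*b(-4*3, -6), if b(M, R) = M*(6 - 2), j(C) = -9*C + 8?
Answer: -3504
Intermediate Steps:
j(C) = 8 - 9*C
b(M, R) = 4*M (b(M, R) = M*4 = 4*M)
(92 + j(3))*b(-4*3, -6) = (92 + (8 - 9*3))*(4*(-4*3)) = (92 + (8 - 27))*(4*(-12)) = (92 - 19)*(-48) = 73*(-48) = -3504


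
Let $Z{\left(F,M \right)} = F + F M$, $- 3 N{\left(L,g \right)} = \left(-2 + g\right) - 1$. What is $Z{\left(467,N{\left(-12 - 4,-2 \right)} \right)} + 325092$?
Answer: $\frac{979012}{3} \approx 3.2634 \cdot 10^{5}$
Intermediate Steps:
$N{\left(L,g \right)} = 1 - \frac{g}{3}$ ($N{\left(L,g \right)} = - \frac{\left(-2 + g\right) - 1}{3} = - \frac{-3 + g}{3} = 1 - \frac{g}{3}$)
$Z{\left(467,N{\left(-12 - 4,-2 \right)} \right)} + 325092 = 467 \left(1 + \left(1 - - \frac{2}{3}\right)\right) + 325092 = 467 \left(1 + \left(1 + \frac{2}{3}\right)\right) + 325092 = 467 \left(1 + \frac{5}{3}\right) + 325092 = 467 \cdot \frac{8}{3} + 325092 = \frac{3736}{3} + 325092 = \frac{979012}{3}$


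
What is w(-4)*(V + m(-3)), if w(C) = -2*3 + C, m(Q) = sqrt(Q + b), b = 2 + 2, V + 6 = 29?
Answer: -240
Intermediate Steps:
V = 23 (V = -6 + 29 = 23)
b = 4
m(Q) = sqrt(4 + Q) (m(Q) = sqrt(Q + 4) = sqrt(4 + Q))
w(C) = -6 + C
w(-4)*(V + m(-3)) = (-6 - 4)*(23 + sqrt(4 - 3)) = -10*(23 + sqrt(1)) = -10*(23 + 1) = -10*24 = -240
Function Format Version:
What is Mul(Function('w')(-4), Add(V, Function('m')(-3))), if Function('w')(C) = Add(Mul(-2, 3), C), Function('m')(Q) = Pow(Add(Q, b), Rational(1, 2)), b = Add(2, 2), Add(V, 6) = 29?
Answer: -240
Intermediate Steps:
V = 23 (V = Add(-6, 29) = 23)
b = 4
Function('m')(Q) = Pow(Add(4, Q), Rational(1, 2)) (Function('m')(Q) = Pow(Add(Q, 4), Rational(1, 2)) = Pow(Add(4, Q), Rational(1, 2)))
Function('w')(C) = Add(-6, C)
Mul(Function('w')(-4), Add(V, Function('m')(-3))) = Mul(Add(-6, -4), Add(23, Pow(Add(4, -3), Rational(1, 2)))) = Mul(-10, Add(23, Pow(1, Rational(1, 2)))) = Mul(-10, Add(23, 1)) = Mul(-10, 24) = -240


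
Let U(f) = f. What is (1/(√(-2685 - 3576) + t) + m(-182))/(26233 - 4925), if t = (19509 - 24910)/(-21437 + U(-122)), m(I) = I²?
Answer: (-178924283*I + 714120316*√6261)/(21308*(-5401*I + 21559*√6261)) ≈ 1.5545 - 5.9311e-7*I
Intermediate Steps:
t = 5401/21559 (t = (19509 - 24910)/(-21437 - 122) = -5401/(-21559) = -5401*(-1/21559) = 5401/21559 ≈ 0.25052)
(1/(√(-2685 - 3576) + t) + m(-182))/(26233 - 4925) = (1/(√(-2685 - 3576) + 5401/21559) + (-182)²)/(26233 - 4925) = (1/(√(-6261) + 5401/21559) + 33124)/21308 = (1/(I*√6261 + 5401/21559) + 33124)*(1/21308) = (1/(5401/21559 + I*√6261) + 33124)*(1/21308) = (33124 + 1/(5401/21559 + I*√6261))*(1/21308) = 1183/761 + 1/(21308*(5401/21559 + I*√6261))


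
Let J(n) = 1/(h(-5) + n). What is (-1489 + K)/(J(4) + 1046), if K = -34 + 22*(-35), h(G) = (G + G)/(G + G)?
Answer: -11465/5231 ≈ -2.1917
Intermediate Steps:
h(G) = 1 (h(G) = (2*G)/((2*G)) = (2*G)*(1/(2*G)) = 1)
J(n) = 1/(1 + n)
K = -804 (K = -34 - 770 = -804)
(-1489 + K)/(J(4) + 1046) = (-1489 - 804)/(1/(1 + 4) + 1046) = -2293/(1/5 + 1046) = -2293/5231/5 = -2293*5/5231 = -11465/5231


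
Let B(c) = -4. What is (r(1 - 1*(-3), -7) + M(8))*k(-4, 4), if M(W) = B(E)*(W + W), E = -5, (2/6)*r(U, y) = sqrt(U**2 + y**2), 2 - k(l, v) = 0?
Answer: -128 + 6*sqrt(65) ≈ -79.626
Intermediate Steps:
k(l, v) = 2 (k(l, v) = 2 - 1*0 = 2 + 0 = 2)
r(U, y) = 3*sqrt(U**2 + y**2)
M(W) = -8*W (M(W) = -4*(W + W) = -8*W)
(r(1 - 1*(-3), -7) + M(8))*k(-4, 4) = (3*sqrt((1 - 1*(-3))**2 + (-7)**2) - 8*8)*2 = (3*sqrt((1 + 3)**2 + 49) - 64)*2 = (3*sqrt(4**2 + 49) - 64)*2 = (3*sqrt(16 + 49) - 64)*2 = (3*sqrt(65) - 64)*2 = (-64 + 3*sqrt(65))*2 = -128 + 6*sqrt(65)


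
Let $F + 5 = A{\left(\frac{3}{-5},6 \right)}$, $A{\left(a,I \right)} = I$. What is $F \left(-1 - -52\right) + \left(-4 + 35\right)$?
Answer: $82$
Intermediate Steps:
$F = 1$ ($F = -5 + 6 = 1$)
$F \left(-1 - -52\right) + \left(-4 + 35\right) = 1 \left(-1 - -52\right) + \left(-4 + 35\right) = 1 \left(-1 + 52\right) + 31 = 1 \cdot 51 + 31 = 51 + 31 = 82$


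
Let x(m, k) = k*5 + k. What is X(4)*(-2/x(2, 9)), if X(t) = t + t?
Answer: -8/27 ≈ -0.29630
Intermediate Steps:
x(m, k) = 6*k (x(m, k) = 5*k + k = 6*k)
X(t) = 2*t
X(4)*(-2/x(2, 9)) = (2*4)*(-2/(6*9)) = 8*(-2/54) = 8*(-2*1/54) = 8*(-1/27) = -8/27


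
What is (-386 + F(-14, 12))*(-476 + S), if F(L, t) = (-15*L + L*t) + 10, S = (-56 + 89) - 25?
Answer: 156312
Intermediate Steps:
S = 8 (S = 33 - 25 = 8)
F(L, t) = 10 - 15*L + L*t
(-386 + F(-14, 12))*(-476 + S) = (-386 + (10 - 15*(-14) - 14*12))*(-476 + 8) = (-386 + (10 + 210 - 168))*(-468) = (-386 + 52)*(-468) = -334*(-468) = 156312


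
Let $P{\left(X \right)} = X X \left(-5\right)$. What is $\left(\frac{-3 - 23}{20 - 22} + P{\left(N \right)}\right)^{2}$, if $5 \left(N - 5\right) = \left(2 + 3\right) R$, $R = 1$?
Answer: $27889$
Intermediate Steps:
$N = 6$ ($N = 5 + \frac{\left(2 + 3\right) 1}{5} = 5 + \frac{5 \cdot 1}{5} = 5 + \frac{1}{5} \cdot 5 = 5 + 1 = 6$)
$P{\left(X \right)} = - 5 X^{2}$ ($P{\left(X \right)} = X^{2} \left(-5\right) = - 5 X^{2}$)
$\left(\frac{-3 - 23}{20 - 22} + P{\left(N \right)}\right)^{2} = \left(\frac{-3 - 23}{20 - 22} - 5 \cdot 6^{2}\right)^{2} = \left(- \frac{26}{-2} - 180\right)^{2} = \left(\left(-26\right) \left(- \frac{1}{2}\right) - 180\right)^{2} = \left(13 - 180\right)^{2} = \left(-167\right)^{2} = 27889$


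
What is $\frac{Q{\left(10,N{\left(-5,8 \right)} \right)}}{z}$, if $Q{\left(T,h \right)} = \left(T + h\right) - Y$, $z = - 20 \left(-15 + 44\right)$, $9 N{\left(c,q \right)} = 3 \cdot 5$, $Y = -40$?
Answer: $- \frac{31}{348} \approx -0.08908$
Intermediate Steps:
$N{\left(c,q \right)} = \frac{5}{3}$ ($N{\left(c,q \right)} = \frac{3 \cdot 5}{9} = \frac{1}{9} \cdot 15 = \frac{5}{3}$)
$z = -580$ ($z = \left(-20\right) 29 = -580$)
$Q{\left(T,h \right)} = 40 + T + h$ ($Q{\left(T,h \right)} = \left(T + h\right) - -40 = \left(T + h\right) + 40 = 40 + T + h$)
$\frac{Q{\left(10,N{\left(-5,8 \right)} \right)}}{z} = \frac{40 + 10 + \frac{5}{3}}{-580} = \frac{155}{3} \left(- \frac{1}{580}\right) = - \frac{31}{348}$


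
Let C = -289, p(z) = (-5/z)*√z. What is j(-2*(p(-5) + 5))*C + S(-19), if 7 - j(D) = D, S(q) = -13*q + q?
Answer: -4685 - 578*I*√5 ≈ -4685.0 - 1292.4*I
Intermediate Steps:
p(z) = -5/√z
S(q) = -12*q
j(D) = 7 - D
j(-2*(p(-5) + 5))*C + S(-19) = (7 - (-2)*(-(-1)*I*√5 + 5))*(-289) - 12*(-19) = (7 - (-2)*(-(-1)*I*√5 + 5))*(-289) + 228 = (7 - (-2)*(I*√5 + 5))*(-289) + 228 = (7 - (-2)*(5 + I*√5))*(-289) + 228 = (7 - (-10 - 2*I*√5))*(-289) + 228 = (7 + (10 + 2*I*√5))*(-289) + 228 = (17 + 2*I*√5)*(-289) + 228 = (-4913 - 578*I*√5) + 228 = -4685 - 578*I*√5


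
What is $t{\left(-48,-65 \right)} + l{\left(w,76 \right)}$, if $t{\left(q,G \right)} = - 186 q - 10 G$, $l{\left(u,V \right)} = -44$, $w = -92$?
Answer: $9534$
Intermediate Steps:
$t{\left(-48,-65 \right)} + l{\left(w,76 \right)} = \left(\left(-186\right) \left(-48\right) - -650\right) - 44 = \left(8928 + 650\right) - 44 = 9578 - 44 = 9534$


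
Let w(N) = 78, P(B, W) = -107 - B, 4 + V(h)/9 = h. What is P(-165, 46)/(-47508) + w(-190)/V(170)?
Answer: 33509/657194 ≈ 0.050988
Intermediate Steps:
V(h) = -36 + 9*h
P(-165, 46)/(-47508) + w(-190)/V(170) = (-107 - 1*(-165))/(-47508) + 78/(-36 + 9*170) = (-107 + 165)*(-1/47508) + 78/(-36 + 1530) = 58*(-1/47508) + 78/1494 = -29/23754 + 78*(1/1494) = -29/23754 + 13/249 = 33509/657194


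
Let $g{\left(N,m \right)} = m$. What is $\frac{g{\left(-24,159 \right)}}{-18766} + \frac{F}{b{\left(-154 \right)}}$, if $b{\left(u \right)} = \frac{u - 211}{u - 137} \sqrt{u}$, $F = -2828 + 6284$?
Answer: $- \frac{159}{18766} - \frac{502848 i \sqrt{154}}{28105} \approx -0.0084728 - 222.03 i$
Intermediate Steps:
$F = 3456$
$b{\left(u \right)} = \frac{\sqrt{u} \left(-211 + u\right)}{-137 + u}$ ($b{\left(u \right)} = \frac{-211 + u}{-137 + u} \sqrt{u} = \frac{\sqrt{u} \left(-211 + u\right)}{-137 + u}$)
$\frac{g{\left(-24,159 \right)}}{-18766} + \frac{F}{b{\left(-154 \right)}} = \frac{159}{-18766} + \frac{3456}{\sqrt{-154} \frac{1}{-137 - 154} \left(-211 - 154\right)} = 159 \left(- \frac{1}{18766}\right) + \frac{3456}{i \sqrt{154} \frac{1}{-291} \left(-365\right)} = - \frac{159}{18766} + \frac{3456}{i \sqrt{154} \left(- \frac{1}{291}\right) \left(-365\right)} = - \frac{159}{18766} + \frac{3456}{\frac{365}{291} i \sqrt{154}} = - \frac{159}{18766} + 3456 \left(- \frac{291 i \sqrt{154}}{56210}\right) = - \frac{159}{18766} - \frac{502848 i \sqrt{154}}{28105}$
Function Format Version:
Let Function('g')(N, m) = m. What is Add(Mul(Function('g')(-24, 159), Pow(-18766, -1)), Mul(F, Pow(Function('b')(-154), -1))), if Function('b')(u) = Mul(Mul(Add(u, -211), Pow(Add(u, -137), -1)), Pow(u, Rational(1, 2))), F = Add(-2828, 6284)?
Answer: Add(Rational(-159, 18766), Mul(Rational(-502848, 28105), I, Pow(154, Rational(1, 2)))) ≈ Add(-0.0084728, Mul(-222.03, I))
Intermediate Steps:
F = 3456
Function('b')(u) = Mul(Pow(u, Rational(1, 2)), Pow(Add(-137, u), -1), Add(-211, u)) (Function('b')(u) = Mul(Mul(Add(-211, u), Pow(Add(-137, u), -1)), Pow(u, Rational(1, 2))) = Mul(Mul(Pow(Add(-137, u), -1), Add(-211, u)), Pow(u, Rational(1, 2))) = Mul(Pow(u, Rational(1, 2)), Pow(Add(-137, u), -1), Add(-211, u)))
Add(Mul(Function('g')(-24, 159), Pow(-18766, -1)), Mul(F, Pow(Function('b')(-154), -1))) = Add(Mul(159, Pow(-18766, -1)), Mul(3456, Pow(Mul(Pow(-154, Rational(1, 2)), Pow(Add(-137, -154), -1), Add(-211, -154)), -1))) = Add(Mul(159, Rational(-1, 18766)), Mul(3456, Pow(Mul(Mul(I, Pow(154, Rational(1, 2))), Pow(-291, -1), -365), -1))) = Add(Rational(-159, 18766), Mul(3456, Pow(Mul(Mul(I, Pow(154, Rational(1, 2))), Rational(-1, 291), -365), -1))) = Add(Rational(-159, 18766), Mul(3456, Pow(Mul(Rational(365, 291), I, Pow(154, Rational(1, 2))), -1))) = Add(Rational(-159, 18766), Mul(3456, Mul(Rational(-291, 56210), I, Pow(154, Rational(1, 2))))) = Add(Rational(-159, 18766), Mul(Rational(-502848, 28105), I, Pow(154, Rational(1, 2))))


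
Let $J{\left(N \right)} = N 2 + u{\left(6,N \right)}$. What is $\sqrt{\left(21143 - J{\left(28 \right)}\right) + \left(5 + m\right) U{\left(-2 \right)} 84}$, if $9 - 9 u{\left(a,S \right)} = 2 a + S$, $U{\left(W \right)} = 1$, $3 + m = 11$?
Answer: $\frac{\sqrt{199642}}{3} \approx 148.94$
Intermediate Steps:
$m = 8$ ($m = -3 + 11 = 8$)
$u{\left(a,S \right)} = 1 - \frac{2 a}{9} - \frac{S}{9}$ ($u{\left(a,S \right)} = 1 - \frac{2 a + S}{9} = 1 - \frac{S + 2 a}{9} = 1 - \left(\frac{S}{9} + \frac{2 a}{9}\right) = 1 - \frac{2 a}{9} - \frac{S}{9}$)
$J{\left(N \right)} = - \frac{1}{3} + \frac{17 N}{9}$ ($J{\left(N \right)} = N 2 - \left(\frac{1}{3} + \frac{N}{9}\right) = 2 N - \left(\frac{1}{3} + \frac{N}{9}\right) = - \frac{1}{3} + \frac{17 N}{9}$)
$\sqrt{\left(21143 - J{\left(28 \right)}\right) + \left(5 + m\right) U{\left(-2 \right)} 84} = \sqrt{\left(21143 - \left(- \frac{1}{3} + \frac{17}{9} \cdot 28\right)\right) + \left(5 + 8\right) 1 \cdot 84} = \sqrt{\left(21143 - \left(- \frac{1}{3} + \frac{476}{9}\right)\right) + 13 \cdot 1 \cdot 84} = \sqrt{\left(21143 - \frac{473}{9}\right) + 13 \cdot 84} = \sqrt{\left(21143 - \frac{473}{9}\right) + 1092} = \sqrt{\frac{189814}{9} + 1092} = \sqrt{\frac{199642}{9}} = \frac{\sqrt{199642}}{3}$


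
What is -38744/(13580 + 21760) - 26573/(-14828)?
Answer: 91148447/131005380 ≈ 0.69576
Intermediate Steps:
-38744/(13580 + 21760) - 26573/(-14828) = -38744/35340 - 26573*(-1/14828) = -38744*1/35340 + 26573/14828 = -9686/8835 + 26573/14828 = 91148447/131005380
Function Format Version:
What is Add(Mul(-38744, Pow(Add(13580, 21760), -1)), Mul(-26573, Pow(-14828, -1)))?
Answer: Rational(91148447, 131005380) ≈ 0.69576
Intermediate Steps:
Add(Mul(-38744, Pow(Add(13580, 21760), -1)), Mul(-26573, Pow(-14828, -1))) = Add(Mul(-38744, Pow(35340, -1)), Mul(-26573, Rational(-1, 14828))) = Add(Mul(-38744, Rational(1, 35340)), Rational(26573, 14828)) = Add(Rational(-9686, 8835), Rational(26573, 14828)) = Rational(91148447, 131005380)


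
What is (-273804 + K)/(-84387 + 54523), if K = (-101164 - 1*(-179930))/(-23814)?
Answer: 3260223611/355590648 ≈ 9.1685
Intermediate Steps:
K = -39383/11907 (K = (-101164 + 179930)*(-1/23814) = 78766*(-1/23814) = -39383/11907 ≈ -3.3075)
(-273804 + K)/(-84387 + 54523) = (-273804 - 39383/11907)/(-84387 + 54523) = -3260223611/11907/(-29864) = -3260223611/11907*(-1/29864) = 3260223611/355590648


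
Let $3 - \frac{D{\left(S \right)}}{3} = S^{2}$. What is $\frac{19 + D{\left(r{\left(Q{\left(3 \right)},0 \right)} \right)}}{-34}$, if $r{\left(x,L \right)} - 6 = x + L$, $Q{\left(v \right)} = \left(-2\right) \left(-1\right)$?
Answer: $\frac{82}{17} \approx 4.8235$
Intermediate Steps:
$Q{\left(v \right)} = 2$
$r{\left(x,L \right)} = 6 + L + x$ ($r{\left(x,L \right)} = 6 + \left(x + L\right) = 6 + \left(L + x\right) = 6 + L + x$)
$D{\left(S \right)} = 9 - 3 S^{2}$
$\frac{19 + D{\left(r{\left(Q{\left(3 \right)},0 \right)} \right)}}{-34} = \frac{19 + \left(9 - 3 \left(6 + 0 + 2\right)^{2}\right)}{-34} = - \frac{19 + \left(9 - 3 \cdot 8^{2}\right)}{34} = - \frac{19 + \left(9 - 192\right)}{34} = - \frac{19 - 183}{34} = \left(- \frac{1}{34}\right) \left(-164\right) = \frac{82}{17}$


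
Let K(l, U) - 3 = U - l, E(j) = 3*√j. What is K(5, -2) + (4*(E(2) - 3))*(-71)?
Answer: 848 - 852*√2 ≈ -356.91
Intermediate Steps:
K(l, U) = 3 + U - l (K(l, U) = 3 + (U - l) = 3 + U - l)
K(5, -2) + (4*(E(2) - 3))*(-71) = (3 - 2 - 1*5) + (4*(3*√2 - 3))*(-71) = (3 - 2 - 5) + (4*(-3 + 3*√2))*(-71) = -4 + (-12 + 12*√2)*(-71) = -4 + (852 - 852*√2) = 848 - 852*√2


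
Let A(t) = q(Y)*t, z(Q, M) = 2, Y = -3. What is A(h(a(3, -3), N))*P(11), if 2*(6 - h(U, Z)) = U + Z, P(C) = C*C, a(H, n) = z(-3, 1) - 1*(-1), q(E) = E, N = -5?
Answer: -2541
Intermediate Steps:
a(H, n) = 3 (a(H, n) = 2 - 1*(-1) = 2 + 1 = 3)
P(C) = C²
h(U, Z) = 6 - U/2 - Z/2 (h(U, Z) = 6 - (U + Z)/2 = 6 + (-U/2 - Z/2) = 6 - U/2 - Z/2)
A(t) = -3*t
A(h(a(3, -3), N))*P(11) = -3*(6 - ½*3 - ½*(-5))*11² = -3*(6 - 3/2 + 5/2)*121 = -3*7*121 = -21*121 = -2541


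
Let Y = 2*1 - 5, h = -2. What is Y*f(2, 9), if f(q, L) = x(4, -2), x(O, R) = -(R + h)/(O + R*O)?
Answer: 3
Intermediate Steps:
Y = -3 (Y = 2 - 5 = -3)
x(O, R) = -(-2 + R)/(O + O*R) (x(O, R) = -(R - 2)/(O + R*O) = -(-2 + R)/(O + O*R))
f(q, L) = -1 (f(q, L) = (2 - 1*(-2))/(4*(1 - 2)) = (¼)*(2 + 2)/(-1) = (¼)*(-1)*4 = -1)
Y*f(2, 9) = -3*(-1) = 3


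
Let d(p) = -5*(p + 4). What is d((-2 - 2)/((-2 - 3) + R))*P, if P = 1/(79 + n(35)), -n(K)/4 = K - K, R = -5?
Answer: -22/79 ≈ -0.27848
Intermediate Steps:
n(K) = 0 (n(K) = -4*(K - K) = -4*0 = 0)
d(p) = -20 - 5*p (d(p) = -5*(4 + p) = -20 - 5*p)
P = 1/79 (P = 1/(79 + 0) = 1/79 ≈ 0.012658)
d((-2 - 2)/((-2 - 3) + R))*P = (-20 - 5*(-2 - 2)/((-2 - 3) - 5))*(1/79) = (-20 - (-20)/(-5 - 5))*(1/79) = (-20 - (-20)/(-10))*(1/79) = (-20 - (-20)*(-1)/10)*(1/79) = (-20 - 5*⅖)*(1/79) = (-20 - 2)*(1/79) = -22*1/79 = -22/79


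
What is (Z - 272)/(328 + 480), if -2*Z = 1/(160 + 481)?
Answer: -348705/1035856 ≈ -0.33663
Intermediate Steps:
Z = -1/1282 (Z = -1/(2*(160 + 481)) = -½/641 = -½*1/641 = -1/1282 ≈ -0.00078003)
(Z - 272)/(328 + 480) = (-1/1282 - 272)/(328 + 480) = -348705/1282/808 = -348705/1282*1/808 = -348705/1035856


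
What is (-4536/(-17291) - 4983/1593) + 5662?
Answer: 51959460167/9181521 ≈ 5659.1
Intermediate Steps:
(-4536/(-17291) - 4983/1593) + 5662 = (-4536*(-1/17291) - 4983*1/1593) + 5662 = (4536/17291 - 1661/531) + 5662 = -26311735/9181521 + 5662 = 51959460167/9181521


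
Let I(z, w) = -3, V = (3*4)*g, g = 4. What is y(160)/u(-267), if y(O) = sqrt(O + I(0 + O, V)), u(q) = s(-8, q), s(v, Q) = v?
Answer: -sqrt(157)/8 ≈ -1.5662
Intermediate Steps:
u(q) = -8
V = 48 (V = (3*4)*4 = 12*4 = 48)
y(O) = sqrt(-3 + O) (y(O) = sqrt(O - 3) = sqrt(-3 + O))
y(160)/u(-267) = sqrt(-3 + 160)/(-8) = sqrt(157)*(-1/8) = -sqrt(157)/8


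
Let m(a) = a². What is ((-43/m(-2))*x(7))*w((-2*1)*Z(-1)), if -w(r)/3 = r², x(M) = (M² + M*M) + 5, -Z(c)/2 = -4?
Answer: 850368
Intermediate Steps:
Z(c) = 8 (Z(c) = -2*(-4) = 8)
x(M) = 5 + 2*M² (x(M) = (M² + M²) + 5 = 2*M² + 5 = 5 + 2*M²)
w(r) = -3*r²
((-43/m(-2))*x(7))*w((-2*1)*Z(-1)) = ((-43/((-2)²))*(5 + 2*7²))*(-3*(-2*1*8)²) = ((-43/4)*(5 + 2*49))*(-3*(-2*8)²) = ((-43*¼)*(5 + 98))*(-3*(-16)²) = (-43/4*103)*(-3*256) = -4429/4*(-768) = 850368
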